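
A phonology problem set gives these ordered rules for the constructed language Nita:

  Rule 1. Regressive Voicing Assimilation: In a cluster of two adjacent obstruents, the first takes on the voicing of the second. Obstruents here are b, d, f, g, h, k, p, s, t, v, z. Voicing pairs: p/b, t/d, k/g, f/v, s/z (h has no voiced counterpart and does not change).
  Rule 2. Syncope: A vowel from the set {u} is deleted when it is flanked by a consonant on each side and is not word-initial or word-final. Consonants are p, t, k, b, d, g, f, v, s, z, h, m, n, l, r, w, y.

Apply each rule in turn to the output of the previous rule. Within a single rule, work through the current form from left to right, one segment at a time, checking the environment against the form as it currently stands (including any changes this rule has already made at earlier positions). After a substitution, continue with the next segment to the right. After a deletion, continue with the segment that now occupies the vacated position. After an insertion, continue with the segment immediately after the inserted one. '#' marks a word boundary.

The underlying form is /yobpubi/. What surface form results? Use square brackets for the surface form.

[yoppbi]

Rule 1 Regressive Voicing Assimilation: [yobpubi] → [yoppubi]
Rule 2 Syncope: [yoppubi] → [yoppbi]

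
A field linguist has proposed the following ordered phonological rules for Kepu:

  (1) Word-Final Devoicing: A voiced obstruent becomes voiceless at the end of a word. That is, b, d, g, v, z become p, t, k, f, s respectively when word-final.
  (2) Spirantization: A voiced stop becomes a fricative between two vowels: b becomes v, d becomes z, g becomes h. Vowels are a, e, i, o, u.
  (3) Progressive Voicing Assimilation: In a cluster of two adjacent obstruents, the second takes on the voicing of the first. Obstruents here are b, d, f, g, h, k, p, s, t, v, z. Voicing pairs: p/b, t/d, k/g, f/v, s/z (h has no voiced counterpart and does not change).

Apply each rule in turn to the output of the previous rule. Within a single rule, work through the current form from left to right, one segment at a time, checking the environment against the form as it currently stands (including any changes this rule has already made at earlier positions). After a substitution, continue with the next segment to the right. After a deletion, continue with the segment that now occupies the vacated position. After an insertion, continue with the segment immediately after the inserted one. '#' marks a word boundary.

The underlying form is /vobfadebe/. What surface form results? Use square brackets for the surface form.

[vobvazeve]

(1) Word-Final Devoicing: no change — [vobfadebe]
(2) Spirantization: [vobfadebe] → [vobfazeve]
(3) Progressive Voicing Assimilation: [vobfazeve] → [vobvazeve]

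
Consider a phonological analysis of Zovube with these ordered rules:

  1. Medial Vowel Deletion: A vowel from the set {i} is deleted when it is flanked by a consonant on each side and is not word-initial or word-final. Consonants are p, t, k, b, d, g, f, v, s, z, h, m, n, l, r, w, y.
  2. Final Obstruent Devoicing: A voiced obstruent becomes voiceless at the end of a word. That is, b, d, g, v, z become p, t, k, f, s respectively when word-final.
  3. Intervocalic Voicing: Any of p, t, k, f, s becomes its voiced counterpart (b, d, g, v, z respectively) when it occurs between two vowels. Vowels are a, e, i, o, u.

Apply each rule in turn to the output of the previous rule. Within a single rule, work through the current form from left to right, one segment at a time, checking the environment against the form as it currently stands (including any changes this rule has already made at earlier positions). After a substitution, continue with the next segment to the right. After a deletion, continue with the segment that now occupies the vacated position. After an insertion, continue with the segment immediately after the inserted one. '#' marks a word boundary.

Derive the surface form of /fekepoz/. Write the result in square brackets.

[fegebos]

1 Medial Vowel Deletion: no change — [fekepoz]
2 Final Obstruent Devoicing: [fekepoz] → [fekepos]
3 Intervocalic Voicing: [fekepos] → [fegebos]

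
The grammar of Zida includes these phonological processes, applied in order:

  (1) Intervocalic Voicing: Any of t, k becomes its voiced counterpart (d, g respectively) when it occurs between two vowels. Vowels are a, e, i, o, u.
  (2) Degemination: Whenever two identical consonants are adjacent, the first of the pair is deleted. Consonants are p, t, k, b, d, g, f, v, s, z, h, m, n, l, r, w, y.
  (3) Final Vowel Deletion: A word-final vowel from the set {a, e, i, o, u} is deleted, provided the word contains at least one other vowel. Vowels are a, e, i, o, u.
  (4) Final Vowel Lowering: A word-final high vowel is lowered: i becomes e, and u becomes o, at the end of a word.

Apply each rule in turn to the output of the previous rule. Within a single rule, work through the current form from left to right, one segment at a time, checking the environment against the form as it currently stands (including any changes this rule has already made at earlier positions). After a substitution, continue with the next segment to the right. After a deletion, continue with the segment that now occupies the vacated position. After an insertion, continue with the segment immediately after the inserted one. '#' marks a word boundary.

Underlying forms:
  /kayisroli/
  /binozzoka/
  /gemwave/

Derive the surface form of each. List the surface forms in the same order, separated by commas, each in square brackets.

[kayisrol], [binozog], [gemwav]

/kayisroli/:
  (1) Intervocalic Voicing: no change — [kayisroli]
  (2) Degemination: no change — [kayisroli]
  (3) Final Vowel Deletion: [kayisroli] → [kayisrol]
  (4) Final Vowel Lowering: no change — [kayisrol]
/binozzoka/:
  (1) Intervocalic Voicing: [binozzoka] → [binozzoga]
  (2) Degemination: [binozzoga] → [binozoga]
  (3) Final Vowel Deletion: [binozoga] → [binozog]
  (4) Final Vowel Lowering: no change — [binozog]
/gemwave/:
  (1) Intervocalic Voicing: no change — [gemwave]
  (2) Degemination: no change — [gemwave]
  (3) Final Vowel Deletion: [gemwave] → [gemwav]
  (4) Final Vowel Lowering: no change — [gemwav]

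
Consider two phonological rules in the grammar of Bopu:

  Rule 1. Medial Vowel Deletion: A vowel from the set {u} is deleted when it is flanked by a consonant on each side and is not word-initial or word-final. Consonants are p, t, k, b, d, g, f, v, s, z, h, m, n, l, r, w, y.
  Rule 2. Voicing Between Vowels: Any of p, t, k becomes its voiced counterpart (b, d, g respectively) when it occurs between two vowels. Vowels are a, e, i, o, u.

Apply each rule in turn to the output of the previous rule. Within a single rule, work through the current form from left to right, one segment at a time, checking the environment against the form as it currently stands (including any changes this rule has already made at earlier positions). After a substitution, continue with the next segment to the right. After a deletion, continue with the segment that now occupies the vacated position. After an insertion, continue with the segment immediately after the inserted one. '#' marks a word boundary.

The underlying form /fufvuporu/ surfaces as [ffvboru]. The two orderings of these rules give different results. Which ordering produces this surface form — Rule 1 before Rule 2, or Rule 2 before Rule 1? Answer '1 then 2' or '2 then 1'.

2 then 1

Order 1 then 2:
  1 Medial Vowel Deletion: [fufvuporu] → [ffvporu]
  2 Voicing Between Vowels: no change — [ffvporu]
  result: [ffvporu]
Order 2 then 1:
  2 Voicing Between Vowels: [fufvuporu] → [fufvuboru]
  1 Medial Vowel Deletion: [fufvuboru] → [ffvboru]
  result: [ffvboru]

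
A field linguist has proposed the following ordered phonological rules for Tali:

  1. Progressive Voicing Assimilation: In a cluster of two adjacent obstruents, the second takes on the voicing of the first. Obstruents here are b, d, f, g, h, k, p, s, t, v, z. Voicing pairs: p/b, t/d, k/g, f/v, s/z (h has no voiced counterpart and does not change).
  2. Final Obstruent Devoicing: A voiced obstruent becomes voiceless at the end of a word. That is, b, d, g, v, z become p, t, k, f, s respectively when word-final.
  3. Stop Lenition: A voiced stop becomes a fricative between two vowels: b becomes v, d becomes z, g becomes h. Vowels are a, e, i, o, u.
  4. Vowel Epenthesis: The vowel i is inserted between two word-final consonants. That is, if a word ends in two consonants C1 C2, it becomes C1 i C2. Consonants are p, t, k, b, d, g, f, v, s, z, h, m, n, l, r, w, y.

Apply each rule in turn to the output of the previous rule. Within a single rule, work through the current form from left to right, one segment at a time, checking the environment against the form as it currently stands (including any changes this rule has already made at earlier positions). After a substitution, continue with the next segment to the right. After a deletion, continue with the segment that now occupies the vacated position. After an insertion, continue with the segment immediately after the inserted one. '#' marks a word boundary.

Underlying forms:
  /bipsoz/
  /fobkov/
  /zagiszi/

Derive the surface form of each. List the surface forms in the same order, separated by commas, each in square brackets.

/bipsoz/:
  1 Progressive Voicing Assimilation: no change — [bipsoz]
  2 Final Obstruent Devoicing: [bipsoz] → [bipsos]
  3 Stop Lenition: no change — [bipsos]
  4 Vowel Epenthesis: no change — [bipsos]
/fobkov/:
  1 Progressive Voicing Assimilation: [fobkov] → [fobgov]
  2 Final Obstruent Devoicing: [fobgov] → [fobgof]
  3 Stop Lenition: no change — [fobgof]
  4 Vowel Epenthesis: no change — [fobgof]
/zagiszi/:
  1 Progressive Voicing Assimilation: [zagiszi] → [zagissi]
  2 Final Obstruent Devoicing: no change — [zagissi]
  3 Stop Lenition: [zagissi] → [zahissi]
  4 Vowel Epenthesis: no change — [zahissi]

[bipsos], [fobgof], [zahissi]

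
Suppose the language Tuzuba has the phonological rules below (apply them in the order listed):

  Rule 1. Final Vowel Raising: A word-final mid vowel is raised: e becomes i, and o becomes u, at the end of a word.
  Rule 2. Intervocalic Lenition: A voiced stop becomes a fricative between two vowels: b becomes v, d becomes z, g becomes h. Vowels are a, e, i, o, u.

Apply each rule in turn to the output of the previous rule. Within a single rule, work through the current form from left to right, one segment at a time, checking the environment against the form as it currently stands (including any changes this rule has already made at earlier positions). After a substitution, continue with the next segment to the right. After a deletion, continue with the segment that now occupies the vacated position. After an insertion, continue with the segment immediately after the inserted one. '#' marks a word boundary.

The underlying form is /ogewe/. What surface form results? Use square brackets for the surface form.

Rule 1 Final Vowel Raising: [ogewe] → [ogewi]
Rule 2 Intervocalic Lenition: [ogewi] → [ohewi]

[ohewi]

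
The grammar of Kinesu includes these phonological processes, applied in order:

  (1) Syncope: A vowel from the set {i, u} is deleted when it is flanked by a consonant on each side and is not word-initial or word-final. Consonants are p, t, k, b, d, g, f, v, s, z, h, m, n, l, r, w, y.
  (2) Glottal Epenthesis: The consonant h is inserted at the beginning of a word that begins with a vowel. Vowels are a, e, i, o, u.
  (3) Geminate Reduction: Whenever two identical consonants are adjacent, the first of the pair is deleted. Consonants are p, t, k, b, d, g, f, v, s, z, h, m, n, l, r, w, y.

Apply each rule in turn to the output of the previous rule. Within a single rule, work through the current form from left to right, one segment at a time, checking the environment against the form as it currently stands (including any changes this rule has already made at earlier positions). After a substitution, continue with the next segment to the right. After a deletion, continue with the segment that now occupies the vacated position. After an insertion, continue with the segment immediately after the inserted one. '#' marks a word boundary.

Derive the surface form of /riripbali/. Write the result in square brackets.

[rpbali]

(1) Syncope: [riripbali] → [rrpbali]
(2) Glottal Epenthesis: no change — [rrpbali]
(3) Geminate Reduction: [rrpbali] → [rpbali]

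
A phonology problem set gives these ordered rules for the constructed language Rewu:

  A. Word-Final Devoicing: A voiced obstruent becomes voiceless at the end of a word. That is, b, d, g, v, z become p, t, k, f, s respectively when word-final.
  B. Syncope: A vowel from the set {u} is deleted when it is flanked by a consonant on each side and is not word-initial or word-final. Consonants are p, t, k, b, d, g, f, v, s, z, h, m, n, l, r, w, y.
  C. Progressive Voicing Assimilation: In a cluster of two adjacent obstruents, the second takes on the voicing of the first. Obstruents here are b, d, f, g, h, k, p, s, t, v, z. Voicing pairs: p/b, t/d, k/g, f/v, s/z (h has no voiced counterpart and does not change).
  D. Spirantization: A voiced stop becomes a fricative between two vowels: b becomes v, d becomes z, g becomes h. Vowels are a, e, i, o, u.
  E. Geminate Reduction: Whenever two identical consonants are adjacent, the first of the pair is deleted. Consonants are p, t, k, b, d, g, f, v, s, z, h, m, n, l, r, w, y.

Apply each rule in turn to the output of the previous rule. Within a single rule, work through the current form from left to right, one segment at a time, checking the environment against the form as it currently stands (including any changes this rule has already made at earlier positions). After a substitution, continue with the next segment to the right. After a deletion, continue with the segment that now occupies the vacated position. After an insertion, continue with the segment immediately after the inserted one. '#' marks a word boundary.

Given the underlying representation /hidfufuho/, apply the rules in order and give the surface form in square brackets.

[hidvho]

A Word-Final Devoicing: no change — [hidfufuho]
B Syncope: [hidfufuho] → [hidffho]
C Progressive Voicing Assimilation: [hidffho] → [hidvvho]
D Spirantization: no change — [hidvvho]
E Geminate Reduction: [hidvvho] → [hidvho]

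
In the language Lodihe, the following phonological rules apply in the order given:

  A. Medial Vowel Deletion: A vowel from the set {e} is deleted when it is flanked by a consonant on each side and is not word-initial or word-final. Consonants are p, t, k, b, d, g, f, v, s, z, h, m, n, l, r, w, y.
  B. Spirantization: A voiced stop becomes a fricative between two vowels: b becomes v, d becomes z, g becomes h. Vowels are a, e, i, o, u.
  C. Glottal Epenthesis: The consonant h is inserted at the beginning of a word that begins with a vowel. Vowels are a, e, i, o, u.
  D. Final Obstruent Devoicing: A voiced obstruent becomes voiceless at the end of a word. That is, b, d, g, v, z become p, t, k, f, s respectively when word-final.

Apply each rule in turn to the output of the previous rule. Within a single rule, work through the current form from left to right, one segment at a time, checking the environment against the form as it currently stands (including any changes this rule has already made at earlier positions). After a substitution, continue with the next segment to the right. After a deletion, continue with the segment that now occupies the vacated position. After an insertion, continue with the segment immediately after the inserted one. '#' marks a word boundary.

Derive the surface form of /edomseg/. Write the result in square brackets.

[hezomsk]

A Medial Vowel Deletion: [edomseg] → [edomsg]
B Spirantization: [edomsg] → [ezomsg]
C Glottal Epenthesis: [ezomsg] → [hezomsg]
D Final Obstruent Devoicing: [hezomsg] → [hezomsk]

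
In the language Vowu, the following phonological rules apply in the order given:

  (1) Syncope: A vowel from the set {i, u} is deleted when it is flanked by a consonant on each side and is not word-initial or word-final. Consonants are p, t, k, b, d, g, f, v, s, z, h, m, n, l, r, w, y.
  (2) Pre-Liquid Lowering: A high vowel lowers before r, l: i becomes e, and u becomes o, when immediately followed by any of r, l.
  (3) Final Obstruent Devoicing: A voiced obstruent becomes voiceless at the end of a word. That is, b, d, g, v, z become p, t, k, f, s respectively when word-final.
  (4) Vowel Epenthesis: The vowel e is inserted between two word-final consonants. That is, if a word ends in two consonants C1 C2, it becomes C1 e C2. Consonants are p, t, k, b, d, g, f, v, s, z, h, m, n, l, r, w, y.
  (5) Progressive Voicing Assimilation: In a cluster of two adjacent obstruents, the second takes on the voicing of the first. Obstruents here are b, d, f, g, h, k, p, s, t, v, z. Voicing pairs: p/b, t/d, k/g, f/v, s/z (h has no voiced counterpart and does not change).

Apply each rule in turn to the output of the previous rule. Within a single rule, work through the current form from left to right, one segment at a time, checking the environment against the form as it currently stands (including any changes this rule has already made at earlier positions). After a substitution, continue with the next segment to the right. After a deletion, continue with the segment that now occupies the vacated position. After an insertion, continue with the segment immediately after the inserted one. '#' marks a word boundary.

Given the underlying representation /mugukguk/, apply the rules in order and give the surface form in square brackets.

(1) Syncope: [mugukguk] → [mgkgk]
(2) Pre-Liquid Lowering: no change — [mgkgk]
(3) Final Obstruent Devoicing: no change — [mgkgk]
(4) Vowel Epenthesis: [mgkgk] → [mgkgek]
(5) Progressive Voicing Assimilation: [mgkgek] → [mgggek]

[mgggek]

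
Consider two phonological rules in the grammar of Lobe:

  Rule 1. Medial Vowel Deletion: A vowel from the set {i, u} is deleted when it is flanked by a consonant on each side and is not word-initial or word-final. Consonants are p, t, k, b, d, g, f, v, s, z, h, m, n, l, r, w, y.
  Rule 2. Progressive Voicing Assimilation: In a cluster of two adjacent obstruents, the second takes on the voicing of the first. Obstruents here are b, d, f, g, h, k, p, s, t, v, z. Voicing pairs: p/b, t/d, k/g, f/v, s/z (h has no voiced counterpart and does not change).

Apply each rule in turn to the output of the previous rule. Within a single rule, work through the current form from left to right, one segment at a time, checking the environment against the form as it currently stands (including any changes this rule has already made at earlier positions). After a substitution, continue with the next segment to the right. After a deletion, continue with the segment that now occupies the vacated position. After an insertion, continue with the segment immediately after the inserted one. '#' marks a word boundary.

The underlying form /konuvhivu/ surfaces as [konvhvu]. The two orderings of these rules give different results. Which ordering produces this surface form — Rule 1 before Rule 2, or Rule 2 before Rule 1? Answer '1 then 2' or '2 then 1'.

2 then 1

Order 1 then 2:
  1 Medial Vowel Deletion: [konuvhivu] → [konvhvu]
  2 Progressive Voicing Assimilation: [konvhvu] → [konvhfu]
  result: [konvhfu]
Order 2 then 1:
  2 Progressive Voicing Assimilation: no change — [konuvhivu]
  1 Medial Vowel Deletion: [konuvhivu] → [konvhvu]
  result: [konvhvu]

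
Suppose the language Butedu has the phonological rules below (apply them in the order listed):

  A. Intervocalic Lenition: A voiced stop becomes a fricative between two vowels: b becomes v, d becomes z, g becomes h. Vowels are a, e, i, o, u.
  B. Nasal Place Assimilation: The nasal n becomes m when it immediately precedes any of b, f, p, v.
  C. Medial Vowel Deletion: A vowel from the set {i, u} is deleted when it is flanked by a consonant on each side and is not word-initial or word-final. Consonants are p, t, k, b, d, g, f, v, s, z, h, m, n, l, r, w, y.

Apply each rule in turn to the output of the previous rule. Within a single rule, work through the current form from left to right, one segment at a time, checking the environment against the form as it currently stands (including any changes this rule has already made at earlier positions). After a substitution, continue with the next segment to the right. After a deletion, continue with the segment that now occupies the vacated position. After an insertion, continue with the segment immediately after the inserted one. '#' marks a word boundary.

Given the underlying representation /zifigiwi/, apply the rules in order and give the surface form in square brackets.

A Intervocalic Lenition: [zifigiwi] → [zifihiwi]
B Nasal Place Assimilation: no change — [zifihiwi]
C Medial Vowel Deletion: [zifihiwi] → [zfhwi]

[zfhwi]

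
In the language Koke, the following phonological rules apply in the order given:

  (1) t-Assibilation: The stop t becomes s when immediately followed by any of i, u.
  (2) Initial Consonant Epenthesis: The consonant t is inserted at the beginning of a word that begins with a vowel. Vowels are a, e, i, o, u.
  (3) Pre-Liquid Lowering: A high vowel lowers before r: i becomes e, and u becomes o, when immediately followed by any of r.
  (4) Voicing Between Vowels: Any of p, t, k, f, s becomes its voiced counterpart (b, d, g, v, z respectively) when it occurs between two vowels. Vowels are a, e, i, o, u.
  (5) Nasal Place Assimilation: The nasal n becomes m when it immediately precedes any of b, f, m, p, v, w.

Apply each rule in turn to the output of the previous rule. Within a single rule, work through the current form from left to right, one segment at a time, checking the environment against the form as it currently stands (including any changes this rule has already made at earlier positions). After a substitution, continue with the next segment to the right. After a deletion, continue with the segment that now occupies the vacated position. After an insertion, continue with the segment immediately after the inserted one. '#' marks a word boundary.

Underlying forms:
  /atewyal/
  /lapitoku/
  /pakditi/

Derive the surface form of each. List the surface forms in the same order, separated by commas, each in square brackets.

/atewyal/:
  (1) t-Assibilation: no change — [atewyal]
  (2) Initial Consonant Epenthesis: [atewyal] → [tatewyal]
  (3) Pre-Liquid Lowering: no change — [tatewyal]
  (4) Voicing Between Vowels: [tatewyal] → [tadewyal]
  (5) Nasal Place Assimilation: no change — [tadewyal]
/lapitoku/:
  (1) t-Assibilation: no change — [lapitoku]
  (2) Initial Consonant Epenthesis: no change — [lapitoku]
  (3) Pre-Liquid Lowering: no change — [lapitoku]
  (4) Voicing Between Vowels: [lapitoku] → [labidogu]
  (5) Nasal Place Assimilation: no change — [labidogu]
/pakditi/:
  (1) t-Assibilation: [pakditi] → [pakdisi]
  (2) Initial Consonant Epenthesis: no change — [pakdisi]
  (3) Pre-Liquid Lowering: no change — [pakdisi]
  (4) Voicing Between Vowels: [pakdisi] → [pakdizi]
  (5) Nasal Place Assimilation: no change — [pakdizi]

[tadewyal], [labidogu], [pakdizi]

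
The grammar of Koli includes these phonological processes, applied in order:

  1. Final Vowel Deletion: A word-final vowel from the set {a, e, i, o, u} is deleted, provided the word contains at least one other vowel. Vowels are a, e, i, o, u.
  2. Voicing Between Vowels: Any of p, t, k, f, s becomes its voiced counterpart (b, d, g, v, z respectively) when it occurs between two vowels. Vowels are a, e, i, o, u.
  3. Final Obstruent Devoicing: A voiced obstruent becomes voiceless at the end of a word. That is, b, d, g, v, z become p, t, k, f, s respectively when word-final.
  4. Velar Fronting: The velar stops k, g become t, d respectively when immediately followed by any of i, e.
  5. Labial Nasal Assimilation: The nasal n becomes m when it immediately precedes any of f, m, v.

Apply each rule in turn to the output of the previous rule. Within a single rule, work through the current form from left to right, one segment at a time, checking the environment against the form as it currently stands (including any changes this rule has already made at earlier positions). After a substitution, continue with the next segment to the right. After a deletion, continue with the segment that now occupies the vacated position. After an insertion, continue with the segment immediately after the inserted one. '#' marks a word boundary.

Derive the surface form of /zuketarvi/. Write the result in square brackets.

1 Final Vowel Deletion: [zuketarvi] → [zuketarv]
2 Voicing Between Vowels: [zuketarv] → [zugedarv]
3 Final Obstruent Devoicing: [zugedarv] → [zugedarf]
4 Velar Fronting: [zugedarf] → [zudedarf]
5 Labial Nasal Assimilation: no change — [zudedarf]

[zudedarf]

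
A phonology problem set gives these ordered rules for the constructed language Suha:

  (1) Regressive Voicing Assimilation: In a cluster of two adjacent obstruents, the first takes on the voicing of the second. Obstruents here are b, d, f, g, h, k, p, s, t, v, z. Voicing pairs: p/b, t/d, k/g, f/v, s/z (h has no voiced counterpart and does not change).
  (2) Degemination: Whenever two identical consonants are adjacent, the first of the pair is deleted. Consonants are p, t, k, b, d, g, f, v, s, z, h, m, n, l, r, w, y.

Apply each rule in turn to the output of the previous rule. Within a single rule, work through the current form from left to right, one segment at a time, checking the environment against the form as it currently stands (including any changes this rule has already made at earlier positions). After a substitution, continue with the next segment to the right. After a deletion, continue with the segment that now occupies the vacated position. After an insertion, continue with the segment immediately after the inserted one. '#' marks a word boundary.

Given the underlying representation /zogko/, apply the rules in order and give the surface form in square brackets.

(1) Regressive Voicing Assimilation: [zogko] → [zokko]
(2) Degemination: [zokko] → [zoko]

[zoko]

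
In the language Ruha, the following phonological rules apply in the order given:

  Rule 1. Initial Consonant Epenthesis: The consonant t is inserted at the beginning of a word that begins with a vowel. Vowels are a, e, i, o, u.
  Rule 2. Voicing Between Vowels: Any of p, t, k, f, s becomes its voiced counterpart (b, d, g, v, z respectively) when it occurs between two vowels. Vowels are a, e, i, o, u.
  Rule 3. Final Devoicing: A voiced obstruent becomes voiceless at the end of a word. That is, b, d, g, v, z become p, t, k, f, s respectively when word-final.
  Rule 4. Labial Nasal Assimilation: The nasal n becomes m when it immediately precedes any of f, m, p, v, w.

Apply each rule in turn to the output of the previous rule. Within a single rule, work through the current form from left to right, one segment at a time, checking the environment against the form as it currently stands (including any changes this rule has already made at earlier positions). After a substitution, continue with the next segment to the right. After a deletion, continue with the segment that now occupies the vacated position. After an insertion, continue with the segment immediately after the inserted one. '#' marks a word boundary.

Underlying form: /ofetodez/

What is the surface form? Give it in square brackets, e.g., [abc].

Rule 1 Initial Consonant Epenthesis: [ofetodez] → [tofetodez]
Rule 2 Voicing Between Vowels: [tofetodez] → [tovedodez]
Rule 3 Final Devoicing: [tovedodez] → [tovedodes]
Rule 4 Labial Nasal Assimilation: no change — [tovedodes]

[tovedodes]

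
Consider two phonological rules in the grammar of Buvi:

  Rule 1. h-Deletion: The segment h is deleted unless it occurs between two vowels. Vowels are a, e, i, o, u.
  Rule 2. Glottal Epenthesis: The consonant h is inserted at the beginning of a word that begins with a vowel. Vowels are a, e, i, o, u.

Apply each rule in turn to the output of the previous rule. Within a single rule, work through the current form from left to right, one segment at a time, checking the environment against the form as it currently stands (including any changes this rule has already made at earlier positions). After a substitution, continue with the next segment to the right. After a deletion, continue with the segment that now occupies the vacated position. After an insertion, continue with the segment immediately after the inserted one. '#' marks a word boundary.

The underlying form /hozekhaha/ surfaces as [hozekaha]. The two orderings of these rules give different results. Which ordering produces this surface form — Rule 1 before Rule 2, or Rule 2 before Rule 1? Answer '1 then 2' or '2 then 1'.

1 then 2

Order 1 then 2:
  1 h-Deletion: [hozekhaha] → [ozekaha]
  2 Glottal Epenthesis: [ozekaha] → [hozekaha]
  result: [hozekaha]
Order 2 then 1:
  2 Glottal Epenthesis: no change — [hozekhaha]
  1 h-Deletion: [hozekhaha] → [ozekaha]
  result: [ozekaha]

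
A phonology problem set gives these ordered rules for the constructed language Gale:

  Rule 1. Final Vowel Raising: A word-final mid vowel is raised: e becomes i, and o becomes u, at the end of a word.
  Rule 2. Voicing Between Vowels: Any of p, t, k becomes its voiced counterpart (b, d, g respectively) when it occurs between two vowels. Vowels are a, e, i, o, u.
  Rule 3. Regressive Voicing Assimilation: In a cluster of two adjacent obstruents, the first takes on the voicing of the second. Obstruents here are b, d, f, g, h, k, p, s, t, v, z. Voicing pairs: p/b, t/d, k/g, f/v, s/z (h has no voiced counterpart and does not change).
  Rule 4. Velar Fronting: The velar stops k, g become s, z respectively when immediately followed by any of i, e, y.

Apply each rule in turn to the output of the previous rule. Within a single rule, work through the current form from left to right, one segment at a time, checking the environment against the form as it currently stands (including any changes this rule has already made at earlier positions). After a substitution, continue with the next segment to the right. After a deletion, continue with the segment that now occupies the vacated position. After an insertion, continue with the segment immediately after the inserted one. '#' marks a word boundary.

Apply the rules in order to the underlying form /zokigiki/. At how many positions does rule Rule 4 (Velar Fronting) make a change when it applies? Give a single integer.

Rule 1 Final Vowel Raising: no change — [zokigiki]
Rule 2 Voicing Between Vowels: [zokigiki] → [zogigigi]
Rule 3 Regressive Voicing Assimilation: no change — [zogigigi]
Rule 4 Velar Fronting: [zogigigi] → [zozizizi]
Rule Rule 4 changed 3 position(s).

3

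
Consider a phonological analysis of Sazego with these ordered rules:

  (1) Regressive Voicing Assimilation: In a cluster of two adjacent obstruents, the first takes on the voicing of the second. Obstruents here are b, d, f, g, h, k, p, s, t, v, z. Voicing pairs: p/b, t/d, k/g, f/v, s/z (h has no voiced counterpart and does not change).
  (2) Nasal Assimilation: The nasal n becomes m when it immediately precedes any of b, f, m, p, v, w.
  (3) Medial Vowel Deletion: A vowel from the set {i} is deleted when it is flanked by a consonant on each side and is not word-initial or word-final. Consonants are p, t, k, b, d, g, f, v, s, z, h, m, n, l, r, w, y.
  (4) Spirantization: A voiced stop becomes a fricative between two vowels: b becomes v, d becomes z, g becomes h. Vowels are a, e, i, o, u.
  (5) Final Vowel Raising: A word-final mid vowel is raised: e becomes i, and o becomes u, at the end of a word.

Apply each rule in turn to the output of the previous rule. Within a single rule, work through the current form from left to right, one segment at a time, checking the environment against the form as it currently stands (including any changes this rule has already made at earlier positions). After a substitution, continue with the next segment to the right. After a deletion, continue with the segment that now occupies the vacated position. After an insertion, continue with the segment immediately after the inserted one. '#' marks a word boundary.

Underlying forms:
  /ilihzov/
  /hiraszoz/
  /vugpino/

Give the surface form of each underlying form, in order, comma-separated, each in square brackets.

/ilihzov/:
  (1) Regressive Voicing Assimilation: no change — [ilihzov]
  (2) Nasal Assimilation: no change — [ilihzov]
  (3) Medial Vowel Deletion: [ilihzov] → [ilhzov]
  (4) Spirantization: no change — [ilhzov]
  (5) Final Vowel Raising: no change — [ilhzov]
/hiraszoz/:
  (1) Regressive Voicing Assimilation: [hiraszoz] → [hirazzoz]
  (2) Nasal Assimilation: no change — [hirazzoz]
  (3) Medial Vowel Deletion: [hirazzoz] → [hrazzoz]
  (4) Spirantization: no change — [hrazzoz]
  (5) Final Vowel Raising: no change — [hrazzoz]
/vugpino/:
  (1) Regressive Voicing Assimilation: [vugpino] → [vukpino]
  (2) Nasal Assimilation: no change — [vukpino]
  (3) Medial Vowel Deletion: [vukpino] → [vukpno]
  (4) Spirantization: no change — [vukpno]
  (5) Final Vowel Raising: [vukpno] → [vukpnu]

[ilhzov], [hrazzoz], [vukpnu]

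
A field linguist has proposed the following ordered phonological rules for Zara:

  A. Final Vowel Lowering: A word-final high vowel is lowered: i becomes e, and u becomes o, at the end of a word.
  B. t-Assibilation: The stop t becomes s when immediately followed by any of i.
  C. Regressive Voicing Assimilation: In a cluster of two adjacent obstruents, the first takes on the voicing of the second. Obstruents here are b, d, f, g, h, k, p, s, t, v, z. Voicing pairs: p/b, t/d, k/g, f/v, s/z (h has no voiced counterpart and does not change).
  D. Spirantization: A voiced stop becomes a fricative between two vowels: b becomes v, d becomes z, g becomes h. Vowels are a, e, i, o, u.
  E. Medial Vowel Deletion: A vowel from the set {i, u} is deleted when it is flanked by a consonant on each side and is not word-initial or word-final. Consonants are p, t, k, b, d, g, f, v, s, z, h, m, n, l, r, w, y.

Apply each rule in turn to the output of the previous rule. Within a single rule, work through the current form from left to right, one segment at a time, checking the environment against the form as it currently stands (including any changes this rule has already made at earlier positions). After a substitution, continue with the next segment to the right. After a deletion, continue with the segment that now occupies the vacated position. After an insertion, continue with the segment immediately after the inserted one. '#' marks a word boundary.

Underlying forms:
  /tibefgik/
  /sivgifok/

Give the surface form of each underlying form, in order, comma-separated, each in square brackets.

/tibefgik/:
  A Final Vowel Lowering: no change — [tibefgik]
  B t-Assibilation: [tibefgik] → [sibefgik]
  C Regressive Voicing Assimilation: [sibefgik] → [sibevgik]
  D Spirantization: [sibevgik] → [sivevgik]
  E Medial Vowel Deletion: [sivevgik] → [svevgk]
/sivgifok/:
  A Final Vowel Lowering: no change — [sivgifok]
  B t-Assibilation: no change — [sivgifok]
  C Regressive Voicing Assimilation: no change — [sivgifok]
  D Spirantization: no change — [sivgifok]
  E Medial Vowel Deletion: [sivgifok] → [svgfok]

[svevgk], [svgfok]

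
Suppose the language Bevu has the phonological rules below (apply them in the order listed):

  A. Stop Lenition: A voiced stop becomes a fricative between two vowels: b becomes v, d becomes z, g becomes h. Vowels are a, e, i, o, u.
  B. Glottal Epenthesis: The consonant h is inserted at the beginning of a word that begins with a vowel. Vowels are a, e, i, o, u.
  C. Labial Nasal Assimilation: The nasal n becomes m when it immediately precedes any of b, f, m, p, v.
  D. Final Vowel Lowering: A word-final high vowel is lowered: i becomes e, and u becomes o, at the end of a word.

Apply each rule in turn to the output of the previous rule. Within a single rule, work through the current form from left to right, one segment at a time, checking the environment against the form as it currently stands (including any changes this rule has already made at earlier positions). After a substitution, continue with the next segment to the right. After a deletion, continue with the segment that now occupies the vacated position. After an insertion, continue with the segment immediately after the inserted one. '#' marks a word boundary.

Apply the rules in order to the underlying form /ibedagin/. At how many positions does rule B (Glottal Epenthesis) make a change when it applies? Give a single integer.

A Stop Lenition: [ibedagin] → [ivezahin]
B Glottal Epenthesis: [ivezahin] → [hivezahin]
C Labial Nasal Assimilation: no change — [hivezahin]
D Final Vowel Lowering: no change — [hivezahin]
Rule B changed 1 position(s).

1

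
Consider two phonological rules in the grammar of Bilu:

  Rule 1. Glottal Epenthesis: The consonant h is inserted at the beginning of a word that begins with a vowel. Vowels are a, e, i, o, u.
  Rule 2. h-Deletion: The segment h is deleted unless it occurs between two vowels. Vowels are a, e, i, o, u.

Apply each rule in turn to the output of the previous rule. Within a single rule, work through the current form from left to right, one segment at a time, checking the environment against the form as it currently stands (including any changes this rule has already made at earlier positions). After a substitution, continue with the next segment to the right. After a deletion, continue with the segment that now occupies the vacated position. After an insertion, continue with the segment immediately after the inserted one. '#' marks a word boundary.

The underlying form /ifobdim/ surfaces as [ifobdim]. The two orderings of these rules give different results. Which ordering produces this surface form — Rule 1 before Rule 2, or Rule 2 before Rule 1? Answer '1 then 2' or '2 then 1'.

1 then 2

Order 1 then 2:
  1 Glottal Epenthesis: [ifobdim] → [hifobdim]
  2 h-Deletion: [hifobdim] → [ifobdim]
  result: [ifobdim]
Order 2 then 1:
  2 h-Deletion: no change — [ifobdim]
  1 Glottal Epenthesis: [ifobdim] → [hifobdim]
  result: [hifobdim]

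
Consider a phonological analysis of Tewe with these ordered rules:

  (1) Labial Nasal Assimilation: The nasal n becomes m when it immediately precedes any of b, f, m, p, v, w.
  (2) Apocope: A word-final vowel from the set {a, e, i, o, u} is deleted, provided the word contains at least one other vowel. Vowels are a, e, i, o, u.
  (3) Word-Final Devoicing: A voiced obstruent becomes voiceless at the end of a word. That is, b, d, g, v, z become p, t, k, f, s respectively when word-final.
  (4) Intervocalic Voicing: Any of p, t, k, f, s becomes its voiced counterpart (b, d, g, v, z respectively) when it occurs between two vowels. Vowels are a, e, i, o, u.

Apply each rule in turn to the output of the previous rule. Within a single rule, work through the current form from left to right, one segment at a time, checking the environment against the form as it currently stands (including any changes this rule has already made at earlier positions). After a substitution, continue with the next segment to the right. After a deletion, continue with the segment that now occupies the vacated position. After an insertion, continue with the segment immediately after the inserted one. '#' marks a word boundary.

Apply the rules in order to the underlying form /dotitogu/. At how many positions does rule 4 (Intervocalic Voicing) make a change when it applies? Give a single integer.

2

(1) Labial Nasal Assimilation: no change — [dotitogu]
(2) Apocope: [dotitogu] → [dotitog]
(3) Word-Final Devoicing: [dotitog] → [dotitok]
(4) Intervocalic Voicing: [dotitok] → [dodidok]
Rule 4 changed 2 position(s).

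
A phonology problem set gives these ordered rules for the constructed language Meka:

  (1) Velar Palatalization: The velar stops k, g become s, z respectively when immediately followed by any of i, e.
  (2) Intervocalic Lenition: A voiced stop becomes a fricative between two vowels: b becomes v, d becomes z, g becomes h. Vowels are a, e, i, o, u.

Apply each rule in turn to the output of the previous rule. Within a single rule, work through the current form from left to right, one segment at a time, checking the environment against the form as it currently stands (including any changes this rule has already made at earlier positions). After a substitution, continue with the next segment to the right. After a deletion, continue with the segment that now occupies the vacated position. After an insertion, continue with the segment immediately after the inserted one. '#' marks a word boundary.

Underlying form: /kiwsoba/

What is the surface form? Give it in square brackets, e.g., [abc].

(1) Velar Palatalization: [kiwsoba] → [siwsoba]
(2) Intervocalic Lenition: [siwsoba] → [siwsova]

[siwsova]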